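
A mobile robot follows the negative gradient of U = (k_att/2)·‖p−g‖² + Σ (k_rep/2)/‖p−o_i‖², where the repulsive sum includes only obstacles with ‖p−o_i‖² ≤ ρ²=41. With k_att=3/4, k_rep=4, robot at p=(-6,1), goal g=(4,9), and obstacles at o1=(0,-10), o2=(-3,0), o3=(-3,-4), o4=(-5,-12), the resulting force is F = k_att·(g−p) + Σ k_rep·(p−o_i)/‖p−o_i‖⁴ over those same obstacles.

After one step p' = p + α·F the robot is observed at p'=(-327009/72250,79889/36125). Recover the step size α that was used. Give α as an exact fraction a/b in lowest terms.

F_att = 3/4·(g−p) = 3/4·(10,8) = (7.5000,6.0000)
o1: d²=157 > ρ²=41 → inactive
o2: d²=10 ≤ ρ²=41; F_rep = 4·(-3,1)/10² = (-0.1200,0.0400)
o3: d²=34 ≤ ρ²=41; F_rep = 4·(-3,5)/34² = (-0.0104,0.0173)
o4: d²=170 > ρ²=41 → inactive
F = F_att + ΣF_rep = (7.3696,6.0573)
Δp = p'−p = (1.4739,1.2115); α = Δx/Fx = (106491/72250) / (106491/14450) = 1/5
check: Δy/Fy = (43764/36125) / (43764/7225) = 1/5 ✓

α = 1/5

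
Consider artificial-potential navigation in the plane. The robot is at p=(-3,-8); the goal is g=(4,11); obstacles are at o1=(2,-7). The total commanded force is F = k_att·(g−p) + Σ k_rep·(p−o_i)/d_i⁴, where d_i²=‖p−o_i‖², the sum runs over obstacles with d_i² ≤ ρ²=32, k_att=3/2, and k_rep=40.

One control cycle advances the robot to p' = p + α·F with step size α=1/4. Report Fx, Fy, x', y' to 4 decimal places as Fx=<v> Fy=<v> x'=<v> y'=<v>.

F_att = 3/2·(g−p) = 3/2·(7,19) = (10.5000,28.5000)
o1: d²=26 ≤ ρ²=32; F_rep = 40·(-5,-1)/26² = (-0.2959,-0.0592)
F = F_att + ΣF_rep = (10.2041,28.4408)
p' = p + 1/4·F = (-0.4490,-0.8898)

Fx=10.2041 Fy=28.4408 x'=-0.4490 y'=-0.8898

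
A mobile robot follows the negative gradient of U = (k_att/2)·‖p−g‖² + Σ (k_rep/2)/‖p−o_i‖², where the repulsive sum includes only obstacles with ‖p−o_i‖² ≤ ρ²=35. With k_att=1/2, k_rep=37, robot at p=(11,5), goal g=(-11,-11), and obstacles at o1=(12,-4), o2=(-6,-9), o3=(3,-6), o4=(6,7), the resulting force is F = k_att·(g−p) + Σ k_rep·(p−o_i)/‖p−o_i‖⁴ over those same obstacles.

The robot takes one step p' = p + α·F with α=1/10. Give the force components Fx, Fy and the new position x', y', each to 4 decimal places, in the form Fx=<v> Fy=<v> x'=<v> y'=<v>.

F_att = 1/2·(g−p) = 1/2·(-22,-16) = (-11.0000,-8.0000)
o1: d²=82 > ρ²=35 → inactive
o2: d²=485 > ρ²=35 → inactive
o3: d²=185 > ρ²=35 → inactive
o4: d²=29 ≤ ρ²=35; F_rep = 37·(5,-2)/29² = (0.2200,-0.0880)
F = F_att + ΣF_rep = (-10.7800,-8.0880)
p' = p + 1/10·F = (9.9220,4.1912)

Fx=-10.7800 Fy=-8.0880 x'=9.9220 y'=4.1912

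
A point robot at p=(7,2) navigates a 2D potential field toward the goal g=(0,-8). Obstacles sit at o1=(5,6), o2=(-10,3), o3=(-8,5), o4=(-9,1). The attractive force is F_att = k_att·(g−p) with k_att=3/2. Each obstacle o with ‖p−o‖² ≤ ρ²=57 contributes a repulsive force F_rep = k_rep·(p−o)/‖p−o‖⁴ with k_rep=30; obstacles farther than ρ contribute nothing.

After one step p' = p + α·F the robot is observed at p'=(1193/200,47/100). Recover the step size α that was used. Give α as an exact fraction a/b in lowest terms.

F_att = 3/2·(g−p) = 3/2·(-7,-10) = (-10.5000,-15.0000)
o1: d²=20 ≤ ρ²=57; F_rep = 30·(2,-4)/20² = (0.1500,-0.3000)
o2: d²=290 > ρ²=57 → inactive
o3: d²=234 > ρ²=57 → inactive
o4: d²=257 > ρ²=57 → inactive
F = F_att + ΣF_rep = (-10.3500,-15.3000)
Δp = p'−p = (-1.0350,-1.5300); α = Δx/Fx = (-207/200) / (-207/20) = 1/10
check: Δy/Fy = (-153/100) / (-153/10) = 1/10 ✓

α = 1/10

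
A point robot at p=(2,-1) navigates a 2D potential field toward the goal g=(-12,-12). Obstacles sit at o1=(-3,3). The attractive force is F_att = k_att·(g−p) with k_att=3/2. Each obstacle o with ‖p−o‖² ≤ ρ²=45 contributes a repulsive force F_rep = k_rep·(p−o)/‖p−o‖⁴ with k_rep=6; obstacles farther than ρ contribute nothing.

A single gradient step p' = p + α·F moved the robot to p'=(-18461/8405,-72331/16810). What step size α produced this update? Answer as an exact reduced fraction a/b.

F_att = 3/2·(g−p) = 3/2·(-14,-11) = (-21.0000,-16.5000)
o1: d²=41 ≤ ρ²=45; F_rep = 6·(5,-4)/41² = (0.0178,-0.0143)
F = F_att + ΣF_rep = (-20.9822,-16.5143)
Δp = p'−p = (-4.1964,-3.3029); α = Δx/Fx = (-35271/8405) / (-35271/1681) = 1/5
check: Δy/Fy = (-55521/16810) / (-55521/3362) = 1/5 ✓

α = 1/5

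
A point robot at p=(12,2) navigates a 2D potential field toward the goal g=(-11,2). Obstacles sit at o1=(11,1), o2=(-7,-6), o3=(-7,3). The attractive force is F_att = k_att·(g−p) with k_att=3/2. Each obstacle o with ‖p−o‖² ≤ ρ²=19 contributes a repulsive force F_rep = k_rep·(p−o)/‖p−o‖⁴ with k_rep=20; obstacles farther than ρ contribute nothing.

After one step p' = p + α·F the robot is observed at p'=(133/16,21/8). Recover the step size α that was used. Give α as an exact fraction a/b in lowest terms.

α = 1/8

F_att = 3/2·(g−p) = 3/2·(-23,0) = (-34.5000,0.0000)
o1: d²=2 ≤ ρ²=19; F_rep = 20·(1,1)/2² = (5.0000,5.0000)
o2: d²=425 > ρ²=19 → inactive
o3: d²=362 > ρ²=19 → inactive
F = F_att + ΣF_rep = (-29.5000,5.0000)
Δp = p'−p = (-3.6875,0.6250); α = Δx/Fx = (-59/16) / (-59/2) = 1/8
check: Δy/Fy = (5/8) / (5) = 1/8 ✓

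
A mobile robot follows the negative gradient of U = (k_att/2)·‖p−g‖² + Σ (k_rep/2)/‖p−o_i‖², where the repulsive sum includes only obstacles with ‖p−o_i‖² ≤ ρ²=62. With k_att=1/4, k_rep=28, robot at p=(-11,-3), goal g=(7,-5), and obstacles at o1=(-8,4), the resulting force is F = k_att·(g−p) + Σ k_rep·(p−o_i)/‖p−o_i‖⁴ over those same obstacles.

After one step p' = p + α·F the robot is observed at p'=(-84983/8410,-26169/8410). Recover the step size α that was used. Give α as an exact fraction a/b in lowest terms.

α = 1/5

F_att = 1/4·(g−p) = 1/4·(18,-2) = (4.5000,-0.5000)
o1: d²=58 ≤ ρ²=62; F_rep = 28·(-3,-7)/58² = (-0.0250,-0.0583)
F = F_att + ΣF_rep = (4.4750,-0.5583)
Δp = p'−p = (0.8950,-0.1117); α = Δx/Fx = (7527/8410) / (7527/1682) = 1/5
check: Δy/Fy = (-939/8410) / (-939/1682) = 1/5 ✓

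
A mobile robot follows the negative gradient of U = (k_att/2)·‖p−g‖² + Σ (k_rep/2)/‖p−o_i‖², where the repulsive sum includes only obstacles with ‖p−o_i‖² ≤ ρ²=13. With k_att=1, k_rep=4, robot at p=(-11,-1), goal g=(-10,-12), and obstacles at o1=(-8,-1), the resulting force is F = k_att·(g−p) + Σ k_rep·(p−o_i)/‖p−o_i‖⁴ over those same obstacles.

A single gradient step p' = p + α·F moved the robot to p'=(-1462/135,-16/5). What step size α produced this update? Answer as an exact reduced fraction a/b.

F_att = 1·(g−p) = 1·(1,-11) = (1.0000,-11.0000)
o1: d²=9 ≤ ρ²=13; F_rep = 4·(-3,0)/9² = (-0.1481,0.0000)
F = F_att + ΣF_rep = (0.8519,-11.0000)
Δp = p'−p = (0.1704,-2.2000); α = Δx/Fx = (23/135) / (23/27) = 1/5
check: Δy/Fy = (-11/5) / (-11) = 1/5 ✓

α = 1/5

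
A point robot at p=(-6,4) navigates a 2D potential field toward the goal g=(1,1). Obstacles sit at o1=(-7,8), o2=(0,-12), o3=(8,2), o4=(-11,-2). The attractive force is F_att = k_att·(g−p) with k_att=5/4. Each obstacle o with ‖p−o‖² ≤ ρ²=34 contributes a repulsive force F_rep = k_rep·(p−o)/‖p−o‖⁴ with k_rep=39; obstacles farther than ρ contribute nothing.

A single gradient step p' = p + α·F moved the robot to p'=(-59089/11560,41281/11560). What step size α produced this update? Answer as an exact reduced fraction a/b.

α = 1/10

F_att = 5/4·(g−p) = 5/4·(7,-3) = (8.7500,-3.7500)
o1: d²=17 ≤ ρ²=34; F_rep = 39·(1,-4)/17² = (0.1349,-0.5398)
o2: d²=292 > ρ²=34 → inactive
o3: d²=200 > ρ²=34 → inactive
o4: d²=61 > ρ²=34 → inactive
F = F_att + ΣF_rep = (8.8849,-4.2898)
Δp = p'−p = (0.8885,-0.4290); α = Δx/Fx = (10271/11560) / (10271/1156) = 1/10
check: Δy/Fy = (-4959/11560) / (-4959/1156) = 1/10 ✓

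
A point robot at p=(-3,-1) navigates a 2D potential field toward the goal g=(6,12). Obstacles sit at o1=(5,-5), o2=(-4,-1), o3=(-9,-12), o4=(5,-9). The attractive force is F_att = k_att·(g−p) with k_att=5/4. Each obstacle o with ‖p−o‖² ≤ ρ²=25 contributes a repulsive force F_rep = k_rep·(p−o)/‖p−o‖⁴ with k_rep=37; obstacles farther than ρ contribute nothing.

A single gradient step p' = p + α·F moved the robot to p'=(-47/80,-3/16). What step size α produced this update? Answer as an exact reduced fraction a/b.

α = 1/20

F_att = 5/4·(g−p) = 5/4·(9,13) = (11.2500,16.2500)
o1: d²=80 > ρ²=25 → inactive
o2: d²=1 ≤ ρ²=25; F_rep = 37·(1,0)/1² = (37.0000,0.0000)
o3: d²=157 > ρ²=25 → inactive
o4: d²=128 > ρ²=25 → inactive
F = F_att + ΣF_rep = (48.2500,16.2500)
Δp = p'−p = (2.4125,0.8125); α = Δx/Fx = (193/80) / (193/4) = 1/20
check: Δy/Fy = (13/16) / (65/4) = 1/20 ✓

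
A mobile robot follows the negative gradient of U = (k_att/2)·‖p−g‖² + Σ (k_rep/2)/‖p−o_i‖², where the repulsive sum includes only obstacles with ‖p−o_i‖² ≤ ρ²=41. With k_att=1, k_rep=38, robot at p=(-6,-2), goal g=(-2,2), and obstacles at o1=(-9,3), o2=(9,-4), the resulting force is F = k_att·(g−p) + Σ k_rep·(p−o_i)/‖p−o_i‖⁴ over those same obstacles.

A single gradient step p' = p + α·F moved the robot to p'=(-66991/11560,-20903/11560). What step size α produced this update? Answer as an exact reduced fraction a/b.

α = 1/20

F_att = 1·(g−p) = 1·(4,4) = (4.0000,4.0000)
o1: d²=34 ≤ ρ²=41; F_rep = 38·(3,-5)/34² = (0.0986,-0.1644)
o2: d²=229 > ρ²=41 → inactive
F = F_att + ΣF_rep = (4.0986,3.8356)
Δp = p'−p = (0.2049,0.1918); α = Δx/Fx = (2369/11560) / (2369/578) = 1/20
check: Δy/Fy = (2217/11560) / (2217/578) = 1/20 ✓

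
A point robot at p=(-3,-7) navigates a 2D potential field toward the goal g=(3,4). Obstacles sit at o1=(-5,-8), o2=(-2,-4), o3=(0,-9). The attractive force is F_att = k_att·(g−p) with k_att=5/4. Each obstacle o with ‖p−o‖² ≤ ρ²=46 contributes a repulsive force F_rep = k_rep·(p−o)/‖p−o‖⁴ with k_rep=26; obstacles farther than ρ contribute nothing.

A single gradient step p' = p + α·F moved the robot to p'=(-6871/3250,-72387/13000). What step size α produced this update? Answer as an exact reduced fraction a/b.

α = 1/10

F_att = 5/4·(g−p) = 5/4·(6,11) = (7.5000,13.7500)
o1: d²=5 ≤ ρ²=46; F_rep = 26·(2,1)/5² = (2.0800,1.0400)
o2: d²=10 ≤ ρ²=46; F_rep = 26·(-1,-3)/10² = (-0.2600,-0.7800)
o3: d²=13 ≤ ρ²=46; F_rep = 26·(-3,2)/13² = (-0.4615,0.3077)
F = F_att + ΣF_rep = (8.8585,14.3177)
Δp = p'−p = (0.8858,1.4318); α = Δx/Fx = (2879/3250) / (2879/325) = 1/10
check: Δy/Fy = (18613/13000) / (18613/1300) = 1/10 ✓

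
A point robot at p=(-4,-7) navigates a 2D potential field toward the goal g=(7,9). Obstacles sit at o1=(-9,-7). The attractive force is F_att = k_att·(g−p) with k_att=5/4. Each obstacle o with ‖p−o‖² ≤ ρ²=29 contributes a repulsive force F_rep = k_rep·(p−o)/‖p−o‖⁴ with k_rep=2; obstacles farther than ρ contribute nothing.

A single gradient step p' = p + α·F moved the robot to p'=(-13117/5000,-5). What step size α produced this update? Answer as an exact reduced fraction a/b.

F_att = 5/4·(g−p) = 5/4·(11,16) = (13.7500,20.0000)
o1: d²=25 ≤ ρ²=29; F_rep = 2·(5,0)/25² = (0.0160,0.0000)
F = F_att + ΣF_rep = (13.7660,20.0000)
Δp = p'−p = (1.3766,2.0000); α = Δx/Fx = (6883/5000) / (6883/500) = 1/10
check: Δy/Fy = (2) / (20) = 1/10 ✓

α = 1/10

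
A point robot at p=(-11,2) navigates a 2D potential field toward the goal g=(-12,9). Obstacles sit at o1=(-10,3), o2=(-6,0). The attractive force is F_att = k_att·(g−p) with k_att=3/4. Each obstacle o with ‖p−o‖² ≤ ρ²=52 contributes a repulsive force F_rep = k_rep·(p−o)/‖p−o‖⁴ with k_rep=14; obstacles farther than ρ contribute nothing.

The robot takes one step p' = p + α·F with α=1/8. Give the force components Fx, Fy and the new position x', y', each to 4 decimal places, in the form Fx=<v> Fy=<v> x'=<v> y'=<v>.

Fx=-4.3332 Fy=1.7833 x'=-11.5417 y'=2.2229

F_att = 3/4·(g−p) = 3/4·(-1,7) = (-0.7500,5.2500)
o1: d²=2 ≤ ρ²=52; F_rep = 14·(-1,-1)/2² = (-3.5000,-3.5000)
o2: d²=29 ≤ ρ²=52; F_rep = 14·(-5,2)/29² = (-0.0832,0.0333)
F = F_att + ΣF_rep = (-4.3332,1.7833)
p' = p + 1/8·F = (-11.5417,2.2229)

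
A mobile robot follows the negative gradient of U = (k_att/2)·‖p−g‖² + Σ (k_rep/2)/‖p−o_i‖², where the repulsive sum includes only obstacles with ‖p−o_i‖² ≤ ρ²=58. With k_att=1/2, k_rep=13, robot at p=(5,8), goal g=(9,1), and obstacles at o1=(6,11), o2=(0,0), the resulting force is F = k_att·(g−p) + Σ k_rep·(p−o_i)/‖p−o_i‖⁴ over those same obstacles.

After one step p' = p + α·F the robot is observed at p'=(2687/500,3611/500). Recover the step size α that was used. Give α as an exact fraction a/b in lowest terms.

F_att = 1/2·(g−p) = 1/2·(4,-7) = (2.0000,-3.5000)
o1: d²=10 ≤ ρ²=58; F_rep = 13·(-1,-3)/10² = (-0.1300,-0.3900)
o2: d²=89 > ρ²=58 → inactive
F = F_att + ΣF_rep = (1.8700,-3.8900)
Δp = p'−p = (0.3740,-0.7780); α = Δx/Fx = (187/500) / (187/100) = 1/5
check: Δy/Fy = (-389/500) / (-389/100) = 1/5 ✓

α = 1/5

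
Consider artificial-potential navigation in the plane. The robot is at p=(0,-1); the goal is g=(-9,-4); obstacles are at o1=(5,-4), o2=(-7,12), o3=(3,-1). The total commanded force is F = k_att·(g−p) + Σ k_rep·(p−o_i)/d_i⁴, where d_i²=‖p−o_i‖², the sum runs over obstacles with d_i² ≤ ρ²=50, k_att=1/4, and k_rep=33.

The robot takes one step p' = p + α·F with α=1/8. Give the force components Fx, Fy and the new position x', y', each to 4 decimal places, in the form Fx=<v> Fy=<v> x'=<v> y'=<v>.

Fx=-3.6150 Fy=-0.6644 x'=-0.4519 y'=-1.0830

F_att = 1/4·(g−p) = 1/4·(-9,-3) = (-2.2500,-0.7500)
o1: d²=34 ≤ ρ²=50; F_rep = 33·(-5,3)/34² = (-0.1427,0.0856)
o2: d²=218 > ρ²=50 → inactive
o3: d²=9 ≤ ρ²=50; F_rep = 33·(-3,0)/9² = (-1.2222,0.0000)
F = F_att + ΣF_rep = (-3.6150,-0.6644)
p' = p + 1/8·F = (-0.4519,-1.0830)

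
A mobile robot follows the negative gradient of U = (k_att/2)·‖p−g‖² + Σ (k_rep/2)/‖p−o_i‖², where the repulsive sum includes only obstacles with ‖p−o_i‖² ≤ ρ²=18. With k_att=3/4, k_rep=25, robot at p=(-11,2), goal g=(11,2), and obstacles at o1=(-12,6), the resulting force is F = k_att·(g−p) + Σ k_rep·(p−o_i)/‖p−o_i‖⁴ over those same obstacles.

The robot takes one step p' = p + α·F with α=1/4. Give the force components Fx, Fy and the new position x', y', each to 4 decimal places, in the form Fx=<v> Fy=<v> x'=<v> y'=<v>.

Fx=16.5865 Fy=-0.3460 x'=-6.8534 y'=1.9135

F_att = 3/4·(g−p) = 3/4·(22,0) = (16.5000,0.0000)
o1: d²=17 ≤ ρ²=18; F_rep = 25·(1,-4)/17² = (0.0865,-0.3460)
F = F_att + ΣF_rep = (16.5865,-0.3460)
p' = p + 1/4·F = (-6.8534,1.9135)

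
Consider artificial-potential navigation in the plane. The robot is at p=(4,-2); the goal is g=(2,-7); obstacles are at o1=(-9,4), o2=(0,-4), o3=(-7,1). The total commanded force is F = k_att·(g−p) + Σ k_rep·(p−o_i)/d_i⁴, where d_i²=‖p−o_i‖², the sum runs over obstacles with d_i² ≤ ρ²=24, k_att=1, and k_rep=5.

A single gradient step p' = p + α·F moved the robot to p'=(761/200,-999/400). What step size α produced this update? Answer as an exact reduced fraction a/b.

α = 1/10

F_att = 1·(g−p) = 1·(-2,-5) = (-2.0000,-5.0000)
o1: d²=205 > ρ²=24 → inactive
o2: d²=20 ≤ ρ²=24; F_rep = 5·(4,2)/20² = (0.0500,0.0250)
o3: d²=130 > ρ²=24 → inactive
F = F_att + ΣF_rep = (-1.9500,-4.9750)
Δp = p'−p = (-0.1950,-0.4975); α = Δx/Fx = (-39/200) / (-39/20) = 1/10
check: Δy/Fy = (-199/400) / (-199/40) = 1/10 ✓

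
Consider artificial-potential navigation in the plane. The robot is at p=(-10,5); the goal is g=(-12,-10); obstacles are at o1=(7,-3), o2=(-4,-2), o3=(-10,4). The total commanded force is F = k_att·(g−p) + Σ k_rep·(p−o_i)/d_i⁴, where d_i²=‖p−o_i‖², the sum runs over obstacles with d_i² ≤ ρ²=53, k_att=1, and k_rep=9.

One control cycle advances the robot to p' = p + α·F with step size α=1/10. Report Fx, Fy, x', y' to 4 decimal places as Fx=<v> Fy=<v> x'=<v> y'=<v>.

Fx=-2.0000 Fy=-6.0000 x'=-10.2000 y'=4.4000

F_att = 1·(g−p) = 1·(-2,-15) = (-2.0000,-15.0000)
o1: d²=353 > ρ²=53 → inactive
o2: d²=85 > ρ²=53 → inactive
o3: d²=1 ≤ ρ²=53; F_rep = 9·(0,1)/1² = (0.0000,9.0000)
F = F_att + ΣF_rep = (-2.0000,-6.0000)
p' = p + 1/10·F = (-10.2000,4.4000)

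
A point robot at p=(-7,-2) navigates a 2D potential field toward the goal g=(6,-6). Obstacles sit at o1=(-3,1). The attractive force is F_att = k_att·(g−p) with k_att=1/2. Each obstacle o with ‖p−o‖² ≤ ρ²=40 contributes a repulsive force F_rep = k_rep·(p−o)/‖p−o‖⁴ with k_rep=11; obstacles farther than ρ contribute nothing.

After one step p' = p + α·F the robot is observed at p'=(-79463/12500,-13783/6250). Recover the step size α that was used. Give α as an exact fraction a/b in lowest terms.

F_att = 1/2·(g−p) = 1/2·(13,-4) = (6.5000,-2.0000)
o1: d²=25 ≤ ρ²=40; F_rep = 11·(-4,-3)/25² = (-0.0704,-0.0528)
F = F_att + ΣF_rep = (6.4296,-2.0528)
Δp = p'−p = (0.6430,-0.2053); α = Δx/Fx = (8037/12500) / (8037/1250) = 1/10
check: Δy/Fy = (-1283/6250) / (-1283/625) = 1/10 ✓

α = 1/10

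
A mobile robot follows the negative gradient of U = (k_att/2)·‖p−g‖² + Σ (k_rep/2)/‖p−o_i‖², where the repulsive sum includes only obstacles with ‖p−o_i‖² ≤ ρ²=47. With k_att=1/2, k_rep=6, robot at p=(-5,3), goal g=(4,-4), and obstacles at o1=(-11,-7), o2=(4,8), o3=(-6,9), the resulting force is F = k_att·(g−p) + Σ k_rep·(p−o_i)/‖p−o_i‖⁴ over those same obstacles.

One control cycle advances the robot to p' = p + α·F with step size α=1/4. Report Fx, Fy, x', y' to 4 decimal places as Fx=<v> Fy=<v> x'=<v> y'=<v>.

F_att = 1/2·(g−p) = 1/2·(9,-7) = (4.5000,-3.5000)
o1: d²=136 > ρ²=47 → inactive
o2: d²=106 > ρ²=47 → inactive
o3: d²=37 ≤ ρ²=47; F_rep = 6·(1,-6)/37² = (0.0044,-0.0263)
F = F_att + ΣF_rep = (4.5044,-3.5263)
p' = p + 1/4·F = (-3.8739,2.1184)

Fx=4.5044 Fy=-3.5263 x'=-3.8739 y'=2.1184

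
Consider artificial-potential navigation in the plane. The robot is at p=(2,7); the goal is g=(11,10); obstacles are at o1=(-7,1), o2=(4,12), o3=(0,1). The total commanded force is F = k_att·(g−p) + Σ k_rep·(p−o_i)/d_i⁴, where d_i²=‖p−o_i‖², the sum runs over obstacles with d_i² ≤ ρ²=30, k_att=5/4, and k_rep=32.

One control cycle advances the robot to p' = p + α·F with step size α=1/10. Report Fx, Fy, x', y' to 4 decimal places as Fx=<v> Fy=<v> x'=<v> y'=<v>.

Fx=11.1739 Fy=3.5598 x'=3.1174 y'=7.3560

F_att = 5/4·(g−p) = 5/4·(9,3) = (11.2500,3.7500)
o1: d²=117 > ρ²=30 → inactive
o2: d²=29 ≤ ρ²=30; F_rep = 32·(-2,-5)/29² = (-0.0761,-0.1902)
o3: d²=40 > ρ²=30 → inactive
F = F_att + ΣF_rep = (11.1739,3.5598)
p' = p + 1/10·F = (3.1174,7.3560)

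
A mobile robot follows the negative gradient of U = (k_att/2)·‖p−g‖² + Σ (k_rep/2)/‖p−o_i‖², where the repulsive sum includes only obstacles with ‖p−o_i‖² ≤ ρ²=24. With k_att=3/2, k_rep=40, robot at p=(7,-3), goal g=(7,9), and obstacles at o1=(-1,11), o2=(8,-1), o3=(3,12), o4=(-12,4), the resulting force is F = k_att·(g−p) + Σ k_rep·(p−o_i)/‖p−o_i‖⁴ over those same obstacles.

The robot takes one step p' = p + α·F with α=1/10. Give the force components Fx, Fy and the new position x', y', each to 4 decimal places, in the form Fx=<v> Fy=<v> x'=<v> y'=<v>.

Fx=-1.6000 Fy=14.8000 x'=6.8400 y'=-1.5200

F_att = 3/2·(g−p) = 3/2·(0,12) = (0.0000,18.0000)
o1: d²=260 > ρ²=24 → inactive
o2: d²=5 ≤ ρ²=24; F_rep = 40·(-1,-2)/5² = (-1.6000,-3.2000)
o3: d²=241 > ρ²=24 → inactive
o4: d²=410 > ρ²=24 → inactive
F = F_att + ΣF_rep = (-1.6000,14.8000)
p' = p + 1/10·F = (6.8400,-1.5200)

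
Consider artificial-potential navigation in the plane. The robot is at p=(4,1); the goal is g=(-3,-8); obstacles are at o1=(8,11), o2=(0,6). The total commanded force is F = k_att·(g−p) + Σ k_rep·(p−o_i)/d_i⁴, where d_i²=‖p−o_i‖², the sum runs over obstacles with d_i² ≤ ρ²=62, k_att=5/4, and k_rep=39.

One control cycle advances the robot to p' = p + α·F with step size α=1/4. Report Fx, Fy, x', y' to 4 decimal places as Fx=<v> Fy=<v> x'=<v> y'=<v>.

F_att = 5/4·(g−p) = 5/4·(-7,-9) = (-8.7500,-11.2500)
o1: d²=116 > ρ²=62 → inactive
o2: d²=41 ≤ ρ²=62; F_rep = 39·(4,-5)/41² = (0.0928,-0.1160)
F = F_att + ΣF_rep = (-8.6572,-11.3660)
p' = p + 1/4·F = (1.8357,-1.8415)

Fx=-8.6572 Fy=-11.3660 x'=1.8357 y'=-1.8415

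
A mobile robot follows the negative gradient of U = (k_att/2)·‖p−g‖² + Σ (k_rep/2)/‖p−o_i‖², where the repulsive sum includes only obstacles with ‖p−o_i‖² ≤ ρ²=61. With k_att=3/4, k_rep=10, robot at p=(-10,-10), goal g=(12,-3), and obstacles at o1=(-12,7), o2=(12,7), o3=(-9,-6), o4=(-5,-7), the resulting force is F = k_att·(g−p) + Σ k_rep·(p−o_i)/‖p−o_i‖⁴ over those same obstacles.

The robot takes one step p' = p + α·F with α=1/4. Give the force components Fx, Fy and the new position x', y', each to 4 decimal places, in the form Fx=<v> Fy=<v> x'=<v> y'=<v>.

Fx=16.4221 Fy=5.0856 x'=-5.8945 y'=-8.7286

F_att = 3/4·(g−p) = 3/4·(22,7) = (16.5000,5.2500)
o1: d²=293 > ρ²=61 → inactive
o2: d²=773 > ρ²=61 → inactive
o3: d²=17 ≤ ρ²=61; F_rep = 10·(-1,-4)/17² = (-0.0346,-0.1384)
o4: d²=34 ≤ ρ²=61; F_rep = 10·(-5,-3)/34² = (-0.0433,-0.0260)
F = F_att + ΣF_rep = (16.4221,5.0856)
p' = p + 1/4·F = (-5.8945,-8.7286)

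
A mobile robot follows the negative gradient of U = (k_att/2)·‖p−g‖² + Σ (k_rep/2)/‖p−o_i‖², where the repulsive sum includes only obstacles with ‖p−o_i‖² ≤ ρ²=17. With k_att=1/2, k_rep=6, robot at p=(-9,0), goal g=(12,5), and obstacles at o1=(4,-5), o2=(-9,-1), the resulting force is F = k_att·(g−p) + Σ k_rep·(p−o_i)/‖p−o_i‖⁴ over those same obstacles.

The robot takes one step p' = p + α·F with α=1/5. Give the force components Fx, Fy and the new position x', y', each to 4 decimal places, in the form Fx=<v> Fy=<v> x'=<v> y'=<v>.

Fx=10.5000 Fy=8.5000 x'=-6.9000 y'=1.7000

F_att = 1/2·(g−p) = 1/2·(21,5) = (10.5000,2.5000)
o1: d²=194 > ρ²=17 → inactive
o2: d²=1 ≤ ρ²=17; F_rep = 6·(0,1)/1² = (0.0000,6.0000)
F = F_att + ΣF_rep = (10.5000,8.5000)
p' = p + 1/5·F = (-6.9000,1.7000)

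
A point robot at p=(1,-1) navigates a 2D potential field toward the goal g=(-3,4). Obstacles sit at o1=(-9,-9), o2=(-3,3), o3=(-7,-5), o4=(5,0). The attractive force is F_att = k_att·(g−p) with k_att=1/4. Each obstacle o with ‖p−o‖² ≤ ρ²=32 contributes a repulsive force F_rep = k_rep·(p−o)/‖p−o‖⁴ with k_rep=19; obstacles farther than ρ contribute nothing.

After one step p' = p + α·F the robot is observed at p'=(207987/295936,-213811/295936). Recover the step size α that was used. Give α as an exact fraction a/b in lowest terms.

α = 1/4

F_att = 1/4·(g−p) = 1/4·(-4,5) = (-1.0000,1.2500)
o1: d²=164 > ρ²=32 → inactive
o2: d²=32 ≤ ρ²=32; F_rep = 19·(4,-4)/32² = (0.0742,-0.0742)
o3: d²=80 > ρ²=32 → inactive
o4: d²=17 ≤ ρ²=32; F_rep = 19·(-4,-1)/17² = (-0.2630,-0.0657)
F = F_att + ΣF_rep = (-1.1888,1.1100)
Δp = p'−p = (-0.2972,0.2775); α = Δx/Fx = (-87949/295936) / (-87949/73984) = 1/4
check: Δy/Fy = (82125/295936) / (82125/73984) = 1/4 ✓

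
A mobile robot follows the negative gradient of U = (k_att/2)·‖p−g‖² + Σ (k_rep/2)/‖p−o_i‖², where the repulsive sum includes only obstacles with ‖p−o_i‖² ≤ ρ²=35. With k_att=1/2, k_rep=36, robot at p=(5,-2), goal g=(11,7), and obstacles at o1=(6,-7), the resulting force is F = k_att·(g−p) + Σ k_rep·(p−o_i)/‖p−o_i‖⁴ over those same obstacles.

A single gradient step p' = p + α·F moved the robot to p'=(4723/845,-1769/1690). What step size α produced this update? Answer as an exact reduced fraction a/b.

α = 1/5

F_att = 1/2·(g−p) = 1/2·(6,9) = (3.0000,4.5000)
o1: d²=26 ≤ ρ²=35; F_rep = 36·(-1,5)/26² = (-0.0533,0.2663)
F = F_att + ΣF_rep = (2.9467,4.7663)
Δp = p'−p = (0.5893,0.9533); α = Δx/Fx = (498/845) / (498/169) = 1/5
check: Δy/Fy = (1611/1690) / (1611/338) = 1/5 ✓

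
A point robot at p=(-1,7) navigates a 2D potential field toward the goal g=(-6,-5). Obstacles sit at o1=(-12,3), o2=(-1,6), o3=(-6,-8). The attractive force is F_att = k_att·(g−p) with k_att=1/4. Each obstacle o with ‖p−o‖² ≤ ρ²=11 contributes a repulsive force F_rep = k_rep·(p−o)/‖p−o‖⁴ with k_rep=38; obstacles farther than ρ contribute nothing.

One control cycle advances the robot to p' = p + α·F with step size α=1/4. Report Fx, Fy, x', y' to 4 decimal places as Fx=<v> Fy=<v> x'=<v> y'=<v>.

Fx=-1.2500 Fy=35.0000 x'=-1.3125 y'=15.7500

F_att = 1/4·(g−p) = 1/4·(-5,-12) = (-1.2500,-3.0000)
o1: d²=137 > ρ²=11 → inactive
o2: d²=1 ≤ ρ²=11; F_rep = 38·(0,1)/1² = (0.0000,38.0000)
o3: d²=250 > ρ²=11 → inactive
F = F_att + ΣF_rep = (-1.2500,35.0000)
p' = p + 1/4·F = (-1.3125,15.7500)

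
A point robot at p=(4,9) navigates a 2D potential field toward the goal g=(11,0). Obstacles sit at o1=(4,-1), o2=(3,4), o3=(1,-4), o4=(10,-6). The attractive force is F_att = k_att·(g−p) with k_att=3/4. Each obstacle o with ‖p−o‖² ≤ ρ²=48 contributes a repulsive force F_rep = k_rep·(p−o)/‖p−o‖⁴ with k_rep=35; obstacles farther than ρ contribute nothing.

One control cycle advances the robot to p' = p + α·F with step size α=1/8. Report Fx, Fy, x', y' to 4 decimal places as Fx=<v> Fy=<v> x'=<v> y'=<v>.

Fx=5.3018 Fy=-6.4911 x'=4.6627 y'=8.1886

F_att = 3/4·(g−p) = 3/4·(7,-9) = (5.2500,-6.7500)
o1: d²=100 > ρ²=48 → inactive
o2: d²=26 ≤ ρ²=48; F_rep = 35·(1,5)/26² = (0.0518,0.2589)
o3: d²=178 > ρ²=48 → inactive
o4: d²=261 > ρ²=48 → inactive
F = F_att + ΣF_rep = (5.3018,-6.4911)
p' = p + 1/8·F = (4.6627,8.1886)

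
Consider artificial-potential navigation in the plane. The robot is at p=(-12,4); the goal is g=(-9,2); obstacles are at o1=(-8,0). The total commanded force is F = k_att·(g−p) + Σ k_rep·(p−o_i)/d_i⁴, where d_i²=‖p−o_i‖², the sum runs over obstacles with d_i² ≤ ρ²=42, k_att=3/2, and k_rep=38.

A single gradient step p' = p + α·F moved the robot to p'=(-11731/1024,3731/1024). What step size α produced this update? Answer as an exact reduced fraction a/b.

F_att = 3/2·(g−p) = 3/2·(3,-2) = (4.5000,-3.0000)
o1: d²=32 ≤ ρ²=42; F_rep = 38·(-4,4)/32² = (-0.1484,0.1484)
F = F_att + ΣF_rep = (4.3516,-2.8516)
Δp = p'−p = (0.5439,-0.3564); α = Δx/Fx = (557/1024) / (557/128) = 1/8
check: Δy/Fy = (-365/1024) / (-365/128) = 1/8 ✓

α = 1/8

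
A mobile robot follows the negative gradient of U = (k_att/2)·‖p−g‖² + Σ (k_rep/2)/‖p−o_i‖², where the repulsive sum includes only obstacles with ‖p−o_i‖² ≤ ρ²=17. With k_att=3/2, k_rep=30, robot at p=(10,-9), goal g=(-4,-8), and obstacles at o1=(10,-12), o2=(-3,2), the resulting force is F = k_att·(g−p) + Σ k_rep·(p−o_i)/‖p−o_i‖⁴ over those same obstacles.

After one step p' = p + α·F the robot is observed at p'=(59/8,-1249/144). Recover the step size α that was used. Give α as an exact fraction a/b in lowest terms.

α = 1/8

F_att = 3/2·(g−p) = 3/2·(-14,1) = (-21.0000,1.5000)
o1: d²=9 ≤ ρ²=17; F_rep = 30·(0,3)/9² = (0.0000,1.1111)
o2: d²=290 > ρ²=17 → inactive
F = F_att + ΣF_rep = (-21.0000,2.6111)
Δp = p'−p = (-2.6250,0.3264); α = Δx/Fx = (-21/8) / (-21) = 1/8
check: Δy/Fy = (47/144) / (47/18) = 1/8 ✓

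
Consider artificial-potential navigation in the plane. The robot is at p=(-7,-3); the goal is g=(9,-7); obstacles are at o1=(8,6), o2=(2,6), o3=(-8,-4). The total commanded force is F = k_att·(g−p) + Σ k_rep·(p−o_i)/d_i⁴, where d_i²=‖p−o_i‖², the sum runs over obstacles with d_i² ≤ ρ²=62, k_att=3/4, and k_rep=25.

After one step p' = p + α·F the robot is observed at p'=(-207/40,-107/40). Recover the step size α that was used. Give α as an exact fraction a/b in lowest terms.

F_att = 3/4·(g−p) = 3/4·(16,-4) = (12.0000,-3.0000)
o1: d²=306 > ρ²=62 → inactive
o2: d²=162 > ρ²=62 → inactive
o3: d²=2 ≤ ρ²=62; F_rep = 25·(1,1)/2² = (6.2500,6.2500)
F = F_att + ΣF_rep = (18.2500,3.2500)
Δp = p'−p = (1.8250,0.3250); α = Δx/Fx = (73/40) / (73/4) = 1/10
check: Δy/Fy = (13/40) / (13/4) = 1/10 ✓

α = 1/10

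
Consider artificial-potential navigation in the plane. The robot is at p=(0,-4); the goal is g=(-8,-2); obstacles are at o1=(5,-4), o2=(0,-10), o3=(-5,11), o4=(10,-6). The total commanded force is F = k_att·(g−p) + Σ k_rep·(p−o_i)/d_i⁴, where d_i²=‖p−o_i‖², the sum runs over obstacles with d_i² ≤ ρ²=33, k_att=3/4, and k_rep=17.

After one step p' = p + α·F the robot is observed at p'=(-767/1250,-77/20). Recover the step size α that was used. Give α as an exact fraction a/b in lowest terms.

α = 1/10

F_att = 3/4·(g−p) = 3/4·(-8,2) = (-6.0000,1.5000)
o1: d²=25 ≤ ρ²=33; F_rep = 17·(-5,0)/25² = (-0.1360,0.0000)
o2: d²=36 > ρ²=33 → inactive
o3: d²=250 > ρ²=33 → inactive
o4: d²=104 > ρ²=33 → inactive
F = F_att + ΣF_rep = (-6.1360,1.5000)
Δp = p'−p = (-0.6136,0.1500); α = Δx/Fx = (-767/1250) / (-767/125) = 1/10
check: Δy/Fy = (3/20) / (3/2) = 1/10 ✓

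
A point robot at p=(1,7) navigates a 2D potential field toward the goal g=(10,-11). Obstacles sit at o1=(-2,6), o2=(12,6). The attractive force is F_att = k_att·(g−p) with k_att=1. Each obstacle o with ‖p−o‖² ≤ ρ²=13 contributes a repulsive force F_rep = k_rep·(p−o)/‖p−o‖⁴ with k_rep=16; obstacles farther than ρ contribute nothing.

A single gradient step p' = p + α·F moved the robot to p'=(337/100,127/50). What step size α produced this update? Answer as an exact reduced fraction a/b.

α = 1/4

F_att = 1·(g−p) = 1·(9,-18) = (9.0000,-18.0000)
o1: d²=10 ≤ ρ²=13; F_rep = 16·(3,1)/10² = (0.4800,0.1600)
o2: d²=122 > ρ²=13 → inactive
F = F_att + ΣF_rep = (9.4800,-17.8400)
Δp = p'−p = (2.3700,-4.4600); α = Δx/Fx = (237/100) / (237/25) = 1/4
check: Δy/Fy = (-223/50) / (-446/25) = 1/4 ✓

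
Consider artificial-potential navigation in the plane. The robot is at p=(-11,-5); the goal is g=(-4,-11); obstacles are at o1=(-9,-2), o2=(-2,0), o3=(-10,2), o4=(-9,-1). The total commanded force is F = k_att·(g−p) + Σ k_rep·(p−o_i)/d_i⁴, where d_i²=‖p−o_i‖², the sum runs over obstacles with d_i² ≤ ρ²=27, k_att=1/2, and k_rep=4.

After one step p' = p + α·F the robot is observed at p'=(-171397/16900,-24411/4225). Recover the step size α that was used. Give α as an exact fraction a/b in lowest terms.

F_att = 1/2·(g−p) = 1/2·(7,-6) = (3.5000,-3.0000)
o1: d²=13 ≤ ρ²=27; F_rep = 4·(-2,-3)/13² = (-0.0473,-0.0710)
o2: d²=106 > ρ²=27 → inactive
o3: d²=50 > ρ²=27 → inactive
o4: d²=20 ≤ ρ²=27; F_rep = 4·(-2,-4)/20² = (-0.0200,-0.0400)
F = F_att + ΣF_rep = (3.4327,-3.1110)
Δp = p'−p = (0.8582,-0.7778); α = Δx/Fx = (14503/16900) / (14503/4225) = 1/4
check: Δy/Fy = (-3286/4225) / (-13144/4225) = 1/4 ✓

α = 1/4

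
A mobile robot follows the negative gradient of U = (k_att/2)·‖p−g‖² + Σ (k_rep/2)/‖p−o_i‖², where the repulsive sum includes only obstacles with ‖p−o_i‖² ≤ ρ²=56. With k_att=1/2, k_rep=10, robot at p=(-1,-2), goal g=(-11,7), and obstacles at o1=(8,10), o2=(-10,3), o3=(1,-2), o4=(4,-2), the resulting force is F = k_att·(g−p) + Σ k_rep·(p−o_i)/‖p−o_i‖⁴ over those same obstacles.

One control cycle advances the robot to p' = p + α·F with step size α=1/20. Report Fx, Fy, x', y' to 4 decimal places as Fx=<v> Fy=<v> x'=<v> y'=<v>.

F_att = 1/2·(g−p) = 1/2·(-10,9) = (-5.0000,4.5000)
o1: d²=225 > ρ²=56 → inactive
o2: d²=106 > ρ²=56 → inactive
o3: d²=4 ≤ ρ²=56; F_rep = 10·(-2,0)/4² = (-1.2500,0.0000)
o4: d²=25 ≤ ρ²=56; F_rep = 10·(-5,0)/25² = (-0.0800,0.0000)
F = F_att + ΣF_rep = (-6.3300,4.5000)
p' = p + 1/20·F = (-1.3165,-1.7750)

Fx=-6.3300 Fy=4.5000 x'=-1.3165 y'=-1.7750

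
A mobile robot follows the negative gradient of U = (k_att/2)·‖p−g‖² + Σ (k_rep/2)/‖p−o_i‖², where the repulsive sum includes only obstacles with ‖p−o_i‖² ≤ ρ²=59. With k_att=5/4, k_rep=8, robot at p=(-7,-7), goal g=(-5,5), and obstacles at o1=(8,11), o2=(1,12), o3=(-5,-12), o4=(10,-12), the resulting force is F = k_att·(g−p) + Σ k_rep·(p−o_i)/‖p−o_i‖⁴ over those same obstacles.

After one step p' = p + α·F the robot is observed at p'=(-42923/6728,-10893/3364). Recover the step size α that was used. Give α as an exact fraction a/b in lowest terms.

α = 1/4

F_att = 5/4·(g−p) = 5/4·(2,12) = (2.5000,15.0000)
o1: d²=549 > ρ²=59 → inactive
o2: d²=425 > ρ²=59 → inactive
o3: d²=29 ≤ ρ²=59; F_rep = 8·(-2,5)/29² = (-0.0190,0.0476)
o4: d²=314 > ρ²=59 → inactive
F = F_att + ΣF_rep = (2.4810,15.0476)
Δp = p'−p = (0.6202,3.7619); α = Δx/Fx = (4173/6728) / (4173/1682) = 1/4
check: Δy/Fy = (12655/3364) / (12655/841) = 1/4 ✓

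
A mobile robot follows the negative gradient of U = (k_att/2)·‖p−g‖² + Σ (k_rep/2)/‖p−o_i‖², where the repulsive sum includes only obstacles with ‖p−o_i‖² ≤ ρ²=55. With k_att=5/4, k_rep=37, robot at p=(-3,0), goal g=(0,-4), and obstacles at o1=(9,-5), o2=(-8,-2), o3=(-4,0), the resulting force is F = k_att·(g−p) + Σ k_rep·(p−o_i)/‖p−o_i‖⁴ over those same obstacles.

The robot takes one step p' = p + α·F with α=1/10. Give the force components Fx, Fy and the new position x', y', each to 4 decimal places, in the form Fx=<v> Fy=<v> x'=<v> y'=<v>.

F_att = 5/4·(g−p) = 5/4·(3,-4) = (3.7500,-5.0000)
o1: d²=169 > ρ²=55 → inactive
o2: d²=29 ≤ ρ²=55; F_rep = 37·(5,2)/29² = (0.2200,0.0880)
o3: d²=1 ≤ ρ²=55; F_rep = 37·(1,0)/1² = (37.0000,0.0000)
F = F_att + ΣF_rep = (40.9700,-4.9120)
p' = p + 1/10·F = (1.0970,-0.4912)

Fx=40.9700 Fy=-4.9120 x'=1.0970 y'=-0.4912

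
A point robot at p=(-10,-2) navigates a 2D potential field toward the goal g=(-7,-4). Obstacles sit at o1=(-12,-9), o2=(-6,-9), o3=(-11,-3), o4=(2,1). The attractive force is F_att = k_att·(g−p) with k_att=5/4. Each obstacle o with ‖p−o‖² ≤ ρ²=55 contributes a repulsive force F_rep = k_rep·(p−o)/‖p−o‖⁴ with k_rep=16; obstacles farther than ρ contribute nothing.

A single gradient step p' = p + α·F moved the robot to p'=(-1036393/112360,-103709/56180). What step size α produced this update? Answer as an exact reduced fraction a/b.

F_att = 5/4·(g−p) = 5/4·(3,-2) = (3.7500,-2.5000)
o1: d²=53 ≤ ρ²=55; F_rep = 16·(2,7)/53² = (0.0114,0.0399)
o2: d²=65 > ρ²=55 → inactive
o3: d²=2 ≤ ρ²=55; F_rep = 16·(1,1)/2² = (4.0000,4.0000)
o4: d²=153 > ρ²=55 → inactive
F = F_att + ΣF_rep = (7.7614,1.5399)
Δp = p'−p = (0.7761,0.1540); α = Δx/Fx = (87207/112360) / (87207/11236) = 1/10
check: Δy/Fy = (8651/56180) / (8651/5618) = 1/10 ✓

α = 1/10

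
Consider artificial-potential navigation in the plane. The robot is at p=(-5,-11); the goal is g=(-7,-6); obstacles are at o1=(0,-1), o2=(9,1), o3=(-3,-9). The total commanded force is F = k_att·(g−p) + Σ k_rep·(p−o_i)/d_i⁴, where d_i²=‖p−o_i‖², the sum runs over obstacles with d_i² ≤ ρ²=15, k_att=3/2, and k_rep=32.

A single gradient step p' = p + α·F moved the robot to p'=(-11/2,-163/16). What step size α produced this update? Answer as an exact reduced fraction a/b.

F_att = 3/2·(g−p) = 3/2·(-2,5) = (-3.0000,7.5000)
o1: d²=125 > ρ²=15 → inactive
o2: d²=340 > ρ²=15 → inactive
o3: d²=8 ≤ ρ²=15; F_rep = 32·(-2,-2)/8² = (-1.0000,-1.0000)
F = F_att + ΣF_rep = (-4.0000,6.5000)
Δp = p'−p = (-0.5000,0.8125); α = Δx/Fx = (-1/2) / (-4) = 1/8
check: Δy/Fy = (13/16) / (13/2) = 1/8 ✓

α = 1/8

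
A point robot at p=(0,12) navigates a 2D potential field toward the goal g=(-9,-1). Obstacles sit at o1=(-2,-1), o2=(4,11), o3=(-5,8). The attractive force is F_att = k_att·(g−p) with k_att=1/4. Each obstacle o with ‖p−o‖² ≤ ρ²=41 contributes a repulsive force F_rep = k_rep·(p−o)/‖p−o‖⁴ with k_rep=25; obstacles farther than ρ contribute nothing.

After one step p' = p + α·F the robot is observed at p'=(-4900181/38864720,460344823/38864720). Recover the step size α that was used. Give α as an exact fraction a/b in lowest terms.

F_att = 1/4·(g−p) = 1/4·(-9,-13) = (-2.2500,-3.2500)
o1: d²=173 > ρ²=41 → inactive
o2: d²=17 ≤ ρ²=41; F_rep = 25·(-4,1)/17² = (-0.3460,0.0865)
o3: d²=41 ≤ ρ²=41; F_rep = 25·(5,4)/41² = (0.0744,0.0595)
F = F_att + ΣF_rep = (-2.5217,-3.1040)
Δp = p'−p = (-0.1261,-0.1552); α = Δx/Fx = (-4900181/38864720) / (-4900181/1943236) = 1/20
check: Δy/Fy = (-6031817/38864720) / (-6031817/1943236) = 1/20 ✓

α = 1/20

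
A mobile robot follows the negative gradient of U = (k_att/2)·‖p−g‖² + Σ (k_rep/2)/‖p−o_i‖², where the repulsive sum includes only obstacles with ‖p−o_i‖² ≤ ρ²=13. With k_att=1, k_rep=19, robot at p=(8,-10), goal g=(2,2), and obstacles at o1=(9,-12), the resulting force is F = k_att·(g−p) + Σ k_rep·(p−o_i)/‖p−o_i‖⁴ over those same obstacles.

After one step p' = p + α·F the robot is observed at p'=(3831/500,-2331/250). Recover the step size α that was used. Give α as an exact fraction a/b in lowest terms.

F_att = 1·(g−p) = 1·(-6,12) = (-6.0000,12.0000)
o1: d²=5 ≤ ρ²=13; F_rep = 19·(-1,2)/5² = (-0.7600,1.5200)
F = F_att + ΣF_rep = (-6.7600,13.5200)
Δp = p'−p = (-0.3380,0.6760); α = Δx/Fx = (-169/500) / (-169/25) = 1/20
check: Δy/Fy = (169/250) / (338/25) = 1/20 ✓

α = 1/20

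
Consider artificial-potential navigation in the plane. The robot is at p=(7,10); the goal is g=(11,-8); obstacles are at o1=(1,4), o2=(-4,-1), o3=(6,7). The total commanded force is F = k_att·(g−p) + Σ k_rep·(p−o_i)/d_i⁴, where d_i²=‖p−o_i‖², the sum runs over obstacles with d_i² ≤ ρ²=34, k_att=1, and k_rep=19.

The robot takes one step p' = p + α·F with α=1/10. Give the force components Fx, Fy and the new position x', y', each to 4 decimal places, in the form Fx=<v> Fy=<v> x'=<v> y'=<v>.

F_att = 1·(g−p) = 1·(4,-18) = (4.0000,-18.0000)
o1: d²=72 > ρ²=34 → inactive
o2: d²=242 > ρ²=34 → inactive
o3: d²=10 ≤ ρ²=34; F_rep = 19·(1,3)/10² = (0.1900,0.5700)
F = F_att + ΣF_rep = (4.1900,-17.4300)
p' = p + 1/10·F = (7.4190,8.2570)

Fx=4.1900 Fy=-17.4300 x'=7.4190 y'=8.2570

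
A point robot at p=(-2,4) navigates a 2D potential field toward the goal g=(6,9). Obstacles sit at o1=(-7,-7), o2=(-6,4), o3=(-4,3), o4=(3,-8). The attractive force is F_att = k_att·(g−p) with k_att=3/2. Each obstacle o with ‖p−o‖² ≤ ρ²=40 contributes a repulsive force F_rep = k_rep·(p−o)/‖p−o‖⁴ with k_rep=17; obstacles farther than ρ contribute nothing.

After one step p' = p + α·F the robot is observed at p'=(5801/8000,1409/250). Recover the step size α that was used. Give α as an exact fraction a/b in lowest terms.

α = 1/5

F_att = 3/2·(g−p) = 3/2·(8,5) = (12.0000,7.5000)
o1: d²=146 > ρ²=40 → inactive
o2: d²=16 ≤ ρ²=40; F_rep = 17·(4,0)/16² = (0.2656,0.0000)
o3: d²=5 ≤ ρ²=40; F_rep = 17·(2,1)/5² = (1.3600,0.6800)
o4: d²=169 > ρ²=40 → inactive
F = F_att + ΣF_rep = (13.6256,8.1800)
Δp = p'−p = (2.7251,1.6360); α = Δx/Fx = (21801/8000) / (21801/1600) = 1/5
check: Δy/Fy = (409/250) / (409/50) = 1/5 ✓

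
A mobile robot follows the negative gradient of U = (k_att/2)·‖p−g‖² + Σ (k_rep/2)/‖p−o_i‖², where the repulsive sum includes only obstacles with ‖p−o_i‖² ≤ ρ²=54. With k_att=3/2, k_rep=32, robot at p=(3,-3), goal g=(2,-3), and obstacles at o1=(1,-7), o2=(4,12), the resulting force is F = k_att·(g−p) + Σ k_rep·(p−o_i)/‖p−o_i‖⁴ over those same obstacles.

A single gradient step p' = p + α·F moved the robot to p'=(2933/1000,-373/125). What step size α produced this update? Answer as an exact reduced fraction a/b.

F_att = 3/2·(g−p) = 3/2·(-1,0) = (-1.5000,0.0000)
o1: d²=20 ≤ ρ²=54; F_rep = 32·(2,4)/20² = (0.1600,0.3200)
o2: d²=226 > ρ²=54 → inactive
F = F_att + ΣF_rep = (-1.3400,0.3200)
Δp = p'−p = (-0.0670,0.0160); α = Δx/Fx = (-67/1000) / (-67/50) = 1/20
check: Δy/Fy = (2/125) / (8/25) = 1/20 ✓

α = 1/20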